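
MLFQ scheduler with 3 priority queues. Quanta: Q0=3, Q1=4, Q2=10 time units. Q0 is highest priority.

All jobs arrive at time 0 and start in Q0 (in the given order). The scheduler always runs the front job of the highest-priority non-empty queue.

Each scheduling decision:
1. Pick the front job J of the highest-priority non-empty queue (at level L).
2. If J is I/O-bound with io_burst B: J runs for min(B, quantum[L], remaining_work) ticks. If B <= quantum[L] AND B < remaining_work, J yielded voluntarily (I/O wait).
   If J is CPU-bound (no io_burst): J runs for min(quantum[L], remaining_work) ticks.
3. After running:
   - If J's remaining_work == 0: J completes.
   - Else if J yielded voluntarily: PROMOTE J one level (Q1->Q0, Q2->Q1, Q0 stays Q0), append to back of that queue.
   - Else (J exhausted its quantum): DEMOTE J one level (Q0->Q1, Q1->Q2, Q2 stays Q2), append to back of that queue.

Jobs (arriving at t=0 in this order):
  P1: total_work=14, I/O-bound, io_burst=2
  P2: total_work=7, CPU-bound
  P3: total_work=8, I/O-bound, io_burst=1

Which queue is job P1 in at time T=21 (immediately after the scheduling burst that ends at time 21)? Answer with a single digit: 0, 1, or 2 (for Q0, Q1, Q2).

t=0-2: P1@Q0 runs 2, rem=12, I/O yield, promote→Q0. Q0=[P2,P3,P1] Q1=[] Q2=[]
t=2-5: P2@Q0 runs 3, rem=4, quantum used, demote→Q1. Q0=[P3,P1] Q1=[P2] Q2=[]
t=5-6: P3@Q0 runs 1, rem=7, I/O yield, promote→Q0. Q0=[P1,P3] Q1=[P2] Q2=[]
t=6-8: P1@Q0 runs 2, rem=10, I/O yield, promote→Q0. Q0=[P3,P1] Q1=[P2] Q2=[]
t=8-9: P3@Q0 runs 1, rem=6, I/O yield, promote→Q0. Q0=[P1,P3] Q1=[P2] Q2=[]
t=9-11: P1@Q0 runs 2, rem=8, I/O yield, promote→Q0. Q0=[P3,P1] Q1=[P2] Q2=[]
t=11-12: P3@Q0 runs 1, rem=5, I/O yield, promote→Q0. Q0=[P1,P3] Q1=[P2] Q2=[]
t=12-14: P1@Q0 runs 2, rem=6, I/O yield, promote→Q0. Q0=[P3,P1] Q1=[P2] Q2=[]
t=14-15: P3@Q0 runs 1, rem=4, I/O yield, promote→Q0. Q0=[P1,P3] Q1=[P2] Q2=[]
t=15-17: P1@Q0 runs 2, rem=4, I/O yield, promote→Q0. Q0=[P3,P1] Q1=[P2] Q2=[]
t=17-18: P3@Q0 runs 1, rem=3, I/O yield, promote→Q0. Q0=[P1,P3] Q1=[P2] Q2=[]
t=18-20: P1@Q0 runs 2, rem=2, I/O yield, promote→Q0. Q0=[P3,P1] Q1=[P2] Q2=[]
t=20-21: P3@Q0 runs 1, rem=2, I/O yield, promote→Q0. Q0=[P1,P3] Q1=[P2] Q2=[]
t=21-23: P1@Q0 runs 2, rem=0, completes. Q0=[P3] Q1=[P2] Q2=[]
t=23-24: P3@Q0 runs 1, rem=1, I/O yield, promote→Q0. Q0=[P3] Q1=[P2] Q2=[]
t=24-25: P3@Q0 runs 1, rem=0, completes. Q0=[] Q1=[P2] Q2=[]
t=25-29: P2@Q1 runs 4, rem=0, completes. Q0=[] Q1=[] Q2=[]

Answer: 0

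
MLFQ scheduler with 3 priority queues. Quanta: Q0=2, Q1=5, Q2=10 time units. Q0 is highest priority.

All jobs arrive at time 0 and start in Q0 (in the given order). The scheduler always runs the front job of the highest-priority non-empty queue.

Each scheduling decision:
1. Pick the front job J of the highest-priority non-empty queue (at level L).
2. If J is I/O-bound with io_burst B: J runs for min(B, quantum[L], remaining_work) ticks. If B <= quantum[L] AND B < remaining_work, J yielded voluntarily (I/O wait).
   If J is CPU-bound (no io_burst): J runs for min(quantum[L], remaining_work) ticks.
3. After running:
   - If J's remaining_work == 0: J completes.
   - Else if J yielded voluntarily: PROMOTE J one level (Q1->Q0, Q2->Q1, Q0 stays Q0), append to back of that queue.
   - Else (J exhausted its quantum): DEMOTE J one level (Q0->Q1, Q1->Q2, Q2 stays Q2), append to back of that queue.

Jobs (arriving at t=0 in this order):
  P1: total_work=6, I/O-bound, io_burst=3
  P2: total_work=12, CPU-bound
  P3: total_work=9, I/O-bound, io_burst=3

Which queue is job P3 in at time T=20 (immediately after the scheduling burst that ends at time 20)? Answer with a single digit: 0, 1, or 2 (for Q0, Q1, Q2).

t=0-2: P1@Q0 runs 2, rem=4, quantum used, demote→Q1. Q0=[P2,P3] Q1=[P1] Q2=[]
t=2-4: P2@Q0 runs 2, rem=10, quantum used, demote→Q1. Q0=[P3] Q1=[P1,P2] Q2=[]
t=4-6: P3@Q0 runs 2, rem=7, quantum used, demote→Q1. Q0=[] Q1=[P1,P2,P3] Q2=[]
t=6-9: P1@Q1 runs 3, rem=1, I/O yield, promote→Q0. Q0=[P1] Q1=[P2,P3] Q2=[]
t=9-10: P1@Q0 runs 1, rem=0, completes. Q0=[] Q1=[P2,P3] Q2=[]
t=10-15: P2@Q1 runs 5, rem=5, quantum used, demote→Q2. Q0=[] Q1=[P3] Q2=[P2]
t=15-18: P3@Q1 runs 3, rem=4, I/O yield, promote→Q0. Q0=[P3] Q1=[] Q2=[P2]
t=18-20: P3@Q0 runs 2, rem=2, quantum used, demote→Q1. Q0=[] Q1=[P3] Q2=[P2]
t=20-22: P3@Q1 runs 2, rem=0, completes. Q0=[] Q1=[] Q2=[P2]
t=22-27: P2@Q2 runs 5, rem=0, completes. Q0=[] Q1=[] Q2=[]

Answer: 1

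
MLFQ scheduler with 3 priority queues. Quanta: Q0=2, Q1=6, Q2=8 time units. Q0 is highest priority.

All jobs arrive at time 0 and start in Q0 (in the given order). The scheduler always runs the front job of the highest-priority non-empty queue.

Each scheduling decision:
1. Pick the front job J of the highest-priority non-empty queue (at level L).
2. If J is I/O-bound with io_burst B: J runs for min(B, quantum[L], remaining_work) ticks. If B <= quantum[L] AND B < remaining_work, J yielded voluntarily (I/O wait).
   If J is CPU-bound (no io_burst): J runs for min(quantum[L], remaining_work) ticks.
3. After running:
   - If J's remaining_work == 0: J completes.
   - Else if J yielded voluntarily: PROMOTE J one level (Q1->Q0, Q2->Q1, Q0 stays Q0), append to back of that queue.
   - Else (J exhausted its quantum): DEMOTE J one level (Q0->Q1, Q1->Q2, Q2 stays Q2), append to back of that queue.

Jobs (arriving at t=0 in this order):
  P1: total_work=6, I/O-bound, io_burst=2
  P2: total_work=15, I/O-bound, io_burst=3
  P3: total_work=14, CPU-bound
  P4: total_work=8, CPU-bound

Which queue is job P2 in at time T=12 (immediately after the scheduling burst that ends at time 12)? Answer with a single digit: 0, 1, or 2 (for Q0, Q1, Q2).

t=0-2: P1@Q0 runs 2, rem=4, I/O yield, promote→Q0. Q0=[P2,P3,P4,P1] Q1=[] Q2=[]
t=2-4: P2@Q0 runs 2, rem=13, quantum used, demote→Q1. Q0=[P3,P4,P1] Q1=[P2] Q2=[]
t=4-6: P3@Q0 runs 2, rem=12, quantum used, demote→Q1. Q0=[P4,P1] Q1=[P2,P3] Q2=[]
t=6-8: P4@Q0 runs 2, rem=6, quantum used, demote→Q1. Q0=[P1] Q1=[P2,P3,P4] Q2=[]
t=8-10: P1@Q0 runs 2, rem=2, I/O yield, promote→Q0. Q0=[P1] Q1=[P2,P3,P4] Q2=[]
t=10-12: P1@Q0 runs 2, rem=0, completes. Q0=[] Q1=[P2,P3,P4] Q2=[]
t=12-15: P2@Q1 runs 3, rem=10, I/O yield, promote→Q0. Q0=[P2] Q1=[P3,P4] Q2=[]
t=15-17: P2@Q0 runs 2, rem=8, quantum used, demote→Q1. Q0=[] Q1=[P3,P4,P2] Q2=[]
t=17-23: P3@Q1 runs 6, rem=6, quantum used, demote→Q2. Q0=[] Q1=[P4,P2] Q2=[P3]
t=23-29: P4@Q1 runs 6, rem=0, completes. Q0=[] Q1=[P2] Q2=[P3]
t=29-32: P2@Q1 runs 3, rem=5, I/O yield, promote→Q0. Q0=[P2] Q1=[] Q2=[P3]
t=32-34: P2@Q0 runs 2, rem=3, quantum used, demote→Q1. Q0=[] Q1=[P2] Q2=[P3]
t=34-37: P2@Q1 runs 3, rem=0, completes. Q0=[] Q1=[] Q2=[P3]
t=37-43: P3@Q2 runs 6, rem=0, completes. Q0=[] Q1=[] Q2=[]

Answer: 1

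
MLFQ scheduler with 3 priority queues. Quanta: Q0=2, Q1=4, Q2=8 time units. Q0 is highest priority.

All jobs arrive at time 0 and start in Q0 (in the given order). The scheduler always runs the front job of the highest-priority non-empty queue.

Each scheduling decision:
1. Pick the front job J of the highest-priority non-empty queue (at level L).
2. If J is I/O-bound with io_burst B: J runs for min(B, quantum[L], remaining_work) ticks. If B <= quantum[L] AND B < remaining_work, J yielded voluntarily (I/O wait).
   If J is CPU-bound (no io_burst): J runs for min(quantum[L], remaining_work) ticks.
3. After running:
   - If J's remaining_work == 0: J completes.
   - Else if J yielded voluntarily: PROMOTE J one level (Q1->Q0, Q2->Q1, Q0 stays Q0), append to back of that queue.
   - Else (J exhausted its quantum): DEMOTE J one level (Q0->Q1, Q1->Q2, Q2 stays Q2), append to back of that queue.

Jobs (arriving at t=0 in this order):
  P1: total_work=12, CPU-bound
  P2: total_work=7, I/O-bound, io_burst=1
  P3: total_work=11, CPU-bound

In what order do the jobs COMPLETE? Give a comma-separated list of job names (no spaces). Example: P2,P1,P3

t=0-2: P1@Q0 runs 2, rem=10, quantum used, demote→Q1. Q0=[P2,P3] Q1=[P1] Q2=[]
t=2-3: P2@Q0 runs 1, rem=6, I/O yield, promote→Q0. Q0=[P3,P2] Q1=[P1] Q2=[]
t=3-5: P3@Q0 runs 2, rem=9, quantum used, demote→Q1. Q0=[P2] Q1=[P1,P3] Q2=[]
t=5-6: P2@Q0 runs 1, rem=5, I/O yield, promote→Q0. Q0=[P2] Q1=[P1,P3] Q2=[]
t=6-7: P2@Q0 runs 1, rem=4, I/O yield, promote→Q0. Q0=[P2] Q1=[P1,P3] Q2=[]
t=7-8: P2@Q0 runs 1, rem=3, I/O yield, promote→Q0. Q0=[P2] Q1=[P1,P3] Q2=[]
t=8-9: P2@Q0 runs 1, rem=2, I/O yield, promote→Q0. Q0=[P2] Q1=[P1,P3] Q2=[]
t=9-10: P2@Q0 runs 1, rem=1, I/O yield, promote→Q0. Q0=[P2] Q1=[P1,P3] Q2=[]
t=10-11: P2@Q0 runs 1, rem=0, completes. Q0=[] Q1=[P1,P3] Q2=[]
t=11-15: P1@Q1 runs 4, rem=6, quantum used, demote→Q2. Q0=[] Q1=[P3] Q2=[P1]
t=15-19: P3@Q1 runs 4, rem=5, quantum used, demote→Q2. Q0=[] Q1=[] Q2=[P1,P3]
t=19-25: P1@Q2 runs 6, rem=0, completes. Q0=[] Q1=[] Q2=[P3]
t=25-30: P3@Q2 runs 5, rem=0, completes. Q0=[] Q1=[] Q2=[]

Answer: P2,P1,P3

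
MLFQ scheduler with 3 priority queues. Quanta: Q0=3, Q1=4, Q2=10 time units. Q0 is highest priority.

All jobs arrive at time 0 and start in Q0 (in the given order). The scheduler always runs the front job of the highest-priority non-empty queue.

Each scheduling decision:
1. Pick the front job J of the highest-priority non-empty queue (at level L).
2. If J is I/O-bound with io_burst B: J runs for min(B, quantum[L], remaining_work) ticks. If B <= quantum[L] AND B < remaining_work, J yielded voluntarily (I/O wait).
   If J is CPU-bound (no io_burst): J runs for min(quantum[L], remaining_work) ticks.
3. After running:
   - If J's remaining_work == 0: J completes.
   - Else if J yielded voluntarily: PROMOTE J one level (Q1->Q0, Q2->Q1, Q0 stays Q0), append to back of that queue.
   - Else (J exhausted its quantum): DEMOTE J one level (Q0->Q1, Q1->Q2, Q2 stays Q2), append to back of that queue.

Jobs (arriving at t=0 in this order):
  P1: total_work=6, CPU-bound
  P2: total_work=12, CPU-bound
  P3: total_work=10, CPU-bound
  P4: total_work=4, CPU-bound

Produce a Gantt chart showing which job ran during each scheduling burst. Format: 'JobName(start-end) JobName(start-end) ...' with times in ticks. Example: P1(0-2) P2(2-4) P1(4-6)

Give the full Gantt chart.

t=0-3: P1@Q0 runs 3, rem=3, quantum used, demote→Q1. Q0=[P2,P3,P4] Q1=[P1] Q2=[]
t=3-6: P2@Q0 runs 3, rem=9, quantum used, demote→Q1. Q0=[P3,P4] Q1=[P1,P2] Q2=[]
t=6-9: P3@Q0 runs 3, rem=7, quantum used, demote→Q1. Q0=[P4] Q1=[P1,P2,P3] Q2=[]
t=9-12: P4@Q0 runs 3, rem=1, quantum used, demote→Q1. Q0=[] Q1=[P1,P2,P3,P4] Q2=[]
t=12-15: P1@Q1 runs 3, rem=0, completes. Q0=[] Q1=[P2,P3,P4] Q2=[]
t=15-19: P2@Q1 runs 4, rem=5, quantum used, demote→Q2. Q0=[] Q1=[P3,P4] Q2=[P2]
t=19-23: P3@Q1 runs 4, rem=3, quantum used, demote→Q2. Q0=[] Q1=[P4] Q2=[P2,P3]
t=23-24: P4@Q1 runs 1, rem=0, completes. Q0=[] Q1=[] Q2=[P2,P3]
t=24-29: P2@Q2 runs 5, rem=0, completes. Q0=[] Q1=[] Q2=[P3]
t=29-32: P3@Q2 runs 3, rem=0, completes. Q0=[] Q1=[] Q2=[]

Answer: P1(0-3) P2(3-6) P3(6-9) P4(9-12) P1(12-15) P2(15-19) P3(19-23) P4(23-24) P2(24-29) P3(29-32)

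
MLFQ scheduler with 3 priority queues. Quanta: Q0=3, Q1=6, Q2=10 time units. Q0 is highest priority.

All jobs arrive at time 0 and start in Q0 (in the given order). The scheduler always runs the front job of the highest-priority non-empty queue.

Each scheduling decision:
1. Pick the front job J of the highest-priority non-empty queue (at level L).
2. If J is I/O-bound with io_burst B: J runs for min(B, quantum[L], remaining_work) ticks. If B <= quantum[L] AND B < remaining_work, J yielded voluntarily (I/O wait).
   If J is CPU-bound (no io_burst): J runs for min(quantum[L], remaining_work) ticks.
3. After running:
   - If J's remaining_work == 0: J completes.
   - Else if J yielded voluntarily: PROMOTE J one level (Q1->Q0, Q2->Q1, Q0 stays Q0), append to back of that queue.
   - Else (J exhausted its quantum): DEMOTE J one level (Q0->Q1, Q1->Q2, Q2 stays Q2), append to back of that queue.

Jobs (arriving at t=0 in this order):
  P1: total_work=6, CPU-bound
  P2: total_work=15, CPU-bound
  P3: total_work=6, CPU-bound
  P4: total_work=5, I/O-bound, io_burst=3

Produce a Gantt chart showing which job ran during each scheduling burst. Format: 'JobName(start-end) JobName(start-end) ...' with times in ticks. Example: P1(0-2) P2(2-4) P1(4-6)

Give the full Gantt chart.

Answer: P1(0-3) P2(3-6) P3(6-9) P4(9-12) P4(12-14) P1(14-17) P2(17-23) P3(23-26) P2(26-32)

Derivation:
t=0-3: P1@Q0 runs 3, rem=3, quantum used, demote→Q1. Q0=[P2,P3,P4] Q1=[P1] Q2=[]
t=3-6: P2@Q0 runs 3, rem=12, quantum used, demote→Q1. Q0=[P3,P4] Q1=[P1,P2] Q2=[]
t=6-9: P3@Q0 runs 3, rem=3, quantum used, demote→Q1. Q0=[P4] Q1=[P1,P2,P3] Q2=[]
t=9-12: P4@Q0 runs 3, rem=2, I/O yield, promote→Q0. Q0=[P4] Q1=[P1,P2,P3] Q2=[]
t=12-14: P4@Q0 runs 2, rem=0, completes. Q0=[] Q1=[P1,P2,P3] Q2=[]
t=14-17: P1@Q1 runs 3, rem=0, completes. Q0=[] Q1=[P2,P3] Q2=[]
t=17-23: P2@Q1 runs 6, rem=6, quantum used, demote→Q2. Q0=[] Q1=[P3] Q2=[P2]
t=23-26: P3@Q1 runs 3, rem=0, completes. Q0=[] Q1=[] Q2=[P2]
t=26-32: P2@Q2 runs 6, rem=0, completes. Q0=[] Q1=[] Q2=[]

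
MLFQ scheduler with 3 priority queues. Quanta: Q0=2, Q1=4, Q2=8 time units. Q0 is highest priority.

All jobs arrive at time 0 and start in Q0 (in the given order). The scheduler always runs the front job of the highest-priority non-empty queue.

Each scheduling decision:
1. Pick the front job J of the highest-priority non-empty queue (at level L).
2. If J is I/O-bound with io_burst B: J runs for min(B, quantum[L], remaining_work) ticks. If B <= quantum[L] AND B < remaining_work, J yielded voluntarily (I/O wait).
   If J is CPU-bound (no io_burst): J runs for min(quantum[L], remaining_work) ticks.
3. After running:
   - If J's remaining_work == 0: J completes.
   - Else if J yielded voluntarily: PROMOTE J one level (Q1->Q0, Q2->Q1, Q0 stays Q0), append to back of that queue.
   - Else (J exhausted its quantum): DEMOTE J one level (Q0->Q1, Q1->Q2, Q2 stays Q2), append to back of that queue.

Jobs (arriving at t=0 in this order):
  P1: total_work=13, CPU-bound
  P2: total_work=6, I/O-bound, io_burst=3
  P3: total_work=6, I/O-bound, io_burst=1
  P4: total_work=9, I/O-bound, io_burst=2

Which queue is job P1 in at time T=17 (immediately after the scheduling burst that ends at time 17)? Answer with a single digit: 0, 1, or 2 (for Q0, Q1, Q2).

t=0-2: P1@Q0 runs 2, rem=11, quantum used, demote→Q1. Q0=[P2,P3,P4] Q1=[P1] Q2=[]
t=2-4: P2@Q0 runs 2, rem=4, quantum used, demote→Q1. Q0=[P3,P4] Q1=[P1,P2] Q2=[]
t=4-5: P3@Q0 runs 1, rem=5, I/O yield, promote→Q0. Q0=[P4,P3] Q1=[P1,P2] Q2=[]
t=5-7: P4@Q0 runs 2, rem=7, I/O yield, promote→Q0. Q0=[P3,P4] Q1=[P1,P2] Q2=[]
t=7-8: P3@Q0 runs 1, rem=4, I/O yield, promote→Q0. Q0=[P4,P3] Q1=[P1,P2] Q2=[]
t=8-10: P4@Q0 runs 2, rem=5, I/O yield, promote→Q0. Q0=[P3,P4] Q1=[P1,P2] Q2=[]
t=10-11: P3@Q0 runs 1, rem=3, I/O yield, promote→Q0. Q0=[P4,P3] Q1=[P1,P2] Q2=[]
t=11-13: P4@Q0 runs 2, rem=3, I/O yield, promote→Q0. Q0=[P3,P4] Q1=[P1,P2] Q2=[]
t=13-14: P3@Q0 runs 1, rem=2, I/O yield, promote→Q0. Q0=[P4,P3] Q1=[P1,P2] Q2=[]
t=14-16: P4@Q0 runs 2, rem=1, I/O yield, promote→Q0. Q0=[P3,P4] Q1=[P1,P2] Q2=[]
t=16-17: P3@Q0 runs 1, rem=1, I/O yield, promote→Q0. Q0=[P4,P3] Q1=[P1,P2] Q2=[]
t=17-18: P4@Q0 runs 1, rem=0, completes. Q0=[P3] Q1=[P1,P2] Q2=[]
t=18-19: P3@Q0 runs 1, rem=0, completes. Q0=[] Q1=[P1,P2] Q2=[]
t=19-23: P1@Q1 runs 4, rem=7, quantum used, demote→Q2. Q0=[] Q1=[P2] Q2=[P1]
t=23-26: P2@Q1 runs 3, rem=1, I/O yield, promote→Q0. Q0=[P2] Q1=[] Q2=[P1]
t=26-27: P2@Q0 runs 1, rem=0, completes. Q0=[] Q1=[] Q2=[P1]
t=27-34: P1@Q2 runs 7, rem=0, completes. Q0=[] Q1=[] Q2=[]

Answer: 1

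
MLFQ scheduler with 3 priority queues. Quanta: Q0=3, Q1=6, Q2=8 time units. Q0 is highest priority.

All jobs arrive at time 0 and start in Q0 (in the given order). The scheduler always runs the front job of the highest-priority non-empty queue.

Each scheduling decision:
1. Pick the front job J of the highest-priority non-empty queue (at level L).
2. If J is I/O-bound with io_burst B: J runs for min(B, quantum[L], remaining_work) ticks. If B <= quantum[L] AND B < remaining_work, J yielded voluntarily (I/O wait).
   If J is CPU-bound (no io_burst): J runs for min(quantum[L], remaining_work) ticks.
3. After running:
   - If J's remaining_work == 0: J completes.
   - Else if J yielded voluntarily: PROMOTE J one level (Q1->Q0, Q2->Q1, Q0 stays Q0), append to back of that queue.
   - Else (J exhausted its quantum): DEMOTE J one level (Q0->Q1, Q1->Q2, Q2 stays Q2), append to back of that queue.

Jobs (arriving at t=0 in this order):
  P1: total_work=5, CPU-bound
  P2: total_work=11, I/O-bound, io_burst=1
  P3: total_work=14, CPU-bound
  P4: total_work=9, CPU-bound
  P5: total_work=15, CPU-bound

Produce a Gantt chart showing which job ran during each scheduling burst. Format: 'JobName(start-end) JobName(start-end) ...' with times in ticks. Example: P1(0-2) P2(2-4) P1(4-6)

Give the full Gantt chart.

t=0-3: P1@Q0 runs 3, rem=2, quantum used, demote→Q1. Q0=[P2,P3,P4,P5] Q1=[P1] Q2=[]
t=3-4: P2@Q0 runs 1, rem=10, I/O yield, promote→Q0. Q0=[P3,P4,P5,P2] Q1=[P1] Q2=[]
t=4-7: P3@Q0 runs 3, rem=11, quantum used, demote→Q1. Q0=[P4,P5,P2] Q1=[P1,P3] Q2=[]
t=7-10: P4@Q0 runs 3, rem=6, quantum used, demote→Q1. Q0=[P5,P2] Q1=[P1,P3,P4] Q2=[]
t=10-13: P5@Q0 runs 3, rem=12, quantum used, demote→Q1. Q0=[P2] Q1=[P1,P3,P4,P5] Q2=[]
t=13-14: P2@Q0 runs 1, rem=9, I/O yield, promote→Q0. Q0=[P2] Q1=[P1,P3,P4,P5] Q2=[]
t=14-15: P2@Q0 runs 1, rem=8, I/O yield, promote→Q0. Q0=[P2] Q1=[P1,P3,P4,P5] Q2=[]
t=15-16: P2@Q0 runs 1, rem=7, I/O yield, promote→Q0. Q0=[P2] Q1=[P1,P3,P4,P5] Q2=[]
t=16-17: P2@Q0 runs 1, rem=6, I/O yield, promote→Q0. Q0=[P2] Q1=[P1,P3,P4,P5] Q2=[]
t=17-18: P2@Q0 runs 1, rem=5, I/O yield, promote→Q0. Q0=[P2] Q1=[P1,P3,P4,P5] Q2=[]
t=18-19: P2@Q0 runs 1, rem=4, I/O yield, promote→Q0. Q0=[P2] Q1=[P1,P3,P4,P5] Q2=[]
t=19-20: P2@Q0 runs 1, rem=3, I/O yield, promote→Q0. Q0=[P2] Q1=[P1,P3,P4,P5] Q2=[]
t=20-21: P2@Q0 runs 1, rem=2, I/O yield, promote→Q0. Q0=[P2] Q1=[P1,P3,P4,P5] Q2=[]
t=21-22: P2@Q0 runs 1, rem=1, I/O yield, promote→Q0. Q0=[P2] Q1=[P1,P3,P4,P5] Q2=[]
t=22-23: P2@Q0 runs 1, rem=0, completes. Q0=[] Q1=[P1,P3,P4,P5] Q2=[]
t=23-25: P1@Q1 runs 2, rem=0, completes. Q0=[] Q1=[P3,P4,P5] Q2=[]
t=25-31: P3@Q1 runs 6, rem=5, quantum used, demote→Q2. Q0=[] Q1=[P4,P5] Q2=[P3]
t=31-37: P4@Q1 runs 6, rem=0, completes. Q0=[] Q1=[P5] Q2=[P3]
t=37-43: P5@Q1 runs 6, rem=6, quantum used, demote→Q2. Q0=[] Q1=[] Q2=[P3,P5]
t=43-48: P3@Q2 runs 5, rem=0, completes. Q0=[] Q1=[] Q2=[P5]
t=48-54: P5@Q2 runs 6, rem=0, completes. Q0=[] Q1=[] Q2=[]

Answer: P1(0-3) P2(3-4) P3(4-7) P4(7-10) P5(10-13) P2(13-14) P2(14-15) P2(15-16) P2(16-17) P2(17-18) P2(18-19) P2(19-20) P2(20-21) P2(21-22) P2(22-23) P1(23-25) P3(25-31) P4(31-37) P5(37-43) P3(43-48) P5(48-54)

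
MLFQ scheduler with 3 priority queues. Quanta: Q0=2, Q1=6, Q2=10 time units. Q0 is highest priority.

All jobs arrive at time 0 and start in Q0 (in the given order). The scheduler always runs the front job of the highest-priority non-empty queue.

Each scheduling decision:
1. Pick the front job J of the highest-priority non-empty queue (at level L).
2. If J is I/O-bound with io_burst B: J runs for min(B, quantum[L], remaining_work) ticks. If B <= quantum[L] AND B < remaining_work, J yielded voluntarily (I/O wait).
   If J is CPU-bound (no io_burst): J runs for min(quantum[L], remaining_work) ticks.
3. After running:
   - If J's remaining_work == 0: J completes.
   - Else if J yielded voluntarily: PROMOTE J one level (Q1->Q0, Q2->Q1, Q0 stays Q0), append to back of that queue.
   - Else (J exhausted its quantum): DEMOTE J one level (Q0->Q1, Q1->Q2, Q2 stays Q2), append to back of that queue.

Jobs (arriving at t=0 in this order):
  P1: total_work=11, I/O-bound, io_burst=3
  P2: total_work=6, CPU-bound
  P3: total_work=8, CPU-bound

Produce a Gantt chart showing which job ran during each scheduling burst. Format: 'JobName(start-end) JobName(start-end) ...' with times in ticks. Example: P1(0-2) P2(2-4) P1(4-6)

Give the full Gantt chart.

Answer: P1(0-2) P2(2-4) P3(4-6) P1(6-9) P1(9-11) P2(11-15) P3(15-21) P1(21-24) P1(24-25)

Derivation:
t=0-2: P1@Q0 runs 2, rem=9, quantum used, demote→Q1. Q0=[P2,P3] Q1=[P1] Q2=[]
t=2-4: P2@Q0 runs 2, rem=4, quantum used, demote→Q1. Q0=[P3] Q1=[P1,P2] Q2=[]
t=4-6: P3@Q0 runs 2, rem=6, quantum used, demote→Q1. Q0=[] Q1=[P1,P2,P3] Q2=[]
t=6-9: P1@Q1 runs 3, rem=6, I/O yield, promote→Q0. Q0=[P1] Q1=[P2,P3] Q2=[]
t=9-11: P1@Q0 runs 2, rem=4, quantum used, demote→Q1. Q0=[] Q1=[P2,P3,P1] Q2=[]
t=11-15: P2@Q1 runs 4, rem=0, completes. Q0=[] Q1=[P3,P1] Q2=[]
t=15-21: P3@Q1 runs 6, rem=0, completes. Q0=[] Q1=[P1] Q2=[]
t=21-24: P1@Q1 runs 3, rem=1, I/O yield, promote→Q0. Q0=[P1] Q1=[] Q2=[]
t=24-25: P1@Q0 runs 1, rem=0, completes. Q0=[] Q1=[] Q2=[]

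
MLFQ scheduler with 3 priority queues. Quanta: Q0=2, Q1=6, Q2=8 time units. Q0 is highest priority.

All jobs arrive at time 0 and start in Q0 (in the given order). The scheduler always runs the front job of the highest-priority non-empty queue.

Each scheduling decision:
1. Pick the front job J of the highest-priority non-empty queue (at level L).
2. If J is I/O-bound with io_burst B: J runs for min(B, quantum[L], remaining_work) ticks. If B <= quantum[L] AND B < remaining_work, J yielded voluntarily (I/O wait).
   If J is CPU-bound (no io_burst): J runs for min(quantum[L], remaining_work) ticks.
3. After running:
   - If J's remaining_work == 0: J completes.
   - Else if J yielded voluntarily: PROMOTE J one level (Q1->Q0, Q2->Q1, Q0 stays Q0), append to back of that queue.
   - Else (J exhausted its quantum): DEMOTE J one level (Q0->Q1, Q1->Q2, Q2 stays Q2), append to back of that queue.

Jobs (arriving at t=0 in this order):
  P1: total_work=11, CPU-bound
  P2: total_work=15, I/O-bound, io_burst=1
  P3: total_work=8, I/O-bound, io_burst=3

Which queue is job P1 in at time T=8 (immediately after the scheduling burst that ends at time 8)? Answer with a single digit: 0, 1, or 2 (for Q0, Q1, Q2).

Answer: 1

Derivation:
t=0-2: P1@Q0 runs 2, rem=9, quantum used, demote→Q1. Q0=[P2,P3] Q1=[P1] Q2=[]
t=2-3: P2@Q0 runs 1, rem=14, I/O yield, promote→Q0. Q0=[P3,P2] Q1=[P1] Q2=[]
t=3-5: P3@Q0 runs 2, rem=6, quantum used, demote→Q1. Q0=[P2] Q1=[P1,P3] Q2=[]
t=5-6: P2@Q0 runs 1, rem=13, I/O yield, promote→Q0. Q0=[P2] Q1=[P1,P3] Q2=[]
t=6-7: P2@Q0 runs 1, rem=12, I/O yield, promote→Q0. Q0=[P2] Q1=[P1,P3] Q2=[]
t=7-8: P2@Q0 runs 1, rem=11, I/O yield, promote→Q0. Q0=[P2] Q1=[P1,P3] Q2=[]
t=8-9: P2@Q0 runs 1, rem=10, I/O yield, promote→Q0. Q0=[P2] Q1=[P1,P3] Q2=[]
t=9-10: P2@Q0 runs 1, rem=9, I/O yield, promote→Q0. Q0=[P2] Q1=[P1,P3] Q2=[]
t=10-11: P2@Q0 runs 1, rem=8, I/O yield, promote→Q0. Q0=[P2] Q1=[P1,P3] Q2=[]
t=11-12: P2@Q0 runs 1, rem=7, I/O yield, promote→Q0. Q0=[P2] Q1=[P1,P3] Q2=[]
t=12-13: P2@Q0 runs 1, rem=6, I/O yield, promote→Q0. Q0=[P2] Q1=[P1,P3] Q2=[]
t=13-14: P2@Q0 runs 1, rem=5, I/O yield, promote→Q0. Q0=[P2] Q1=[P1,P3] Q2=[]
t=14-15: P2@Q0 runs 1, rem=4, I/O yield, promote→Q0. Q0=[P2] Q1=[P1,P3] Q2=[]
t=15-16: P2@Q0 runs 1, rem=3, I/O yield, promote→Q0. Q0=[P2] Q1=[P1,P3] Q2=[]
t=16-17: P2@Q0 runs 1, rem=2, I/O yield, promote→Q0. Q0=[P2] Q1=[P1,P3] Q2=[]
t=17-18: P2@Q0 runs 1, rem=1, I/O yield, promote→Q0. Q0=[P2] Q1=[P1,P3] Q2=[]
t=18-19: P2@Q0 runs 1, rem=0, completes. Q0=[] Q1=[P1,P3] Q2=[]
t=19-25: P1@Q1 runs 6, rem=3, quantum used, demote→Q2. Q0=[] Q1=[P3] Q2=[P1]
t=25-28: P3@Q1 runs 3, rem=3, I/O yield, promote→Q0. Q0=[P3] Q1=[] Q2=[P1]
t=28-30: P3@Q0 runs 2, rem=1, quantum used, demote→Q1. Q0=[] Q1=[P3] Q2=[P1]
t=30-31: P3@Q1 runs 1, rem=0, completes. Q0=[] Q1=[] Q2=[P1]
t=31-34: P1@Q2 runs 3, rem=0, completes. Q0=[] Q1=[] Q2=[]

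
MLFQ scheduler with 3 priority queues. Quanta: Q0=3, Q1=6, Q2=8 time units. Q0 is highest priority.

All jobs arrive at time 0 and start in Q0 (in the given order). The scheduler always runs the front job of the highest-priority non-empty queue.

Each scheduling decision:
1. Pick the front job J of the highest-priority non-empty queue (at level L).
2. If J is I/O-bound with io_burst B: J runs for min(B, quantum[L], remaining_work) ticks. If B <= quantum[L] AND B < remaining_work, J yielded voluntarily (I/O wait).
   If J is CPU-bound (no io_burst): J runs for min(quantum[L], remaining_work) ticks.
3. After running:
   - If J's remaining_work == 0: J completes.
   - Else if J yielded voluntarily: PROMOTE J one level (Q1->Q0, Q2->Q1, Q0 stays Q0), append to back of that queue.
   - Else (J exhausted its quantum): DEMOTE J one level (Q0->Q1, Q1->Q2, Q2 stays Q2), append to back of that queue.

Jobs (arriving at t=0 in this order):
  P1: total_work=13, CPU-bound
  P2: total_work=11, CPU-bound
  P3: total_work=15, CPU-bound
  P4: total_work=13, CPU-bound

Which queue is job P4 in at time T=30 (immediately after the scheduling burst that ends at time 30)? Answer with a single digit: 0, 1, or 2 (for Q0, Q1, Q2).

Answer: 1

Derivation:
t=0-3: P1@Q0 runs 3, rem=10, quantum used, demote→Q1. Q0=[P2,P3,P4] Q1=[P1] Q2=[]
t=3-6: P2@Q0 runs 3, rem=8, quantum used, demote→Q1. Q0=[P3,P4] Q1=[P1,P2] Q2=[]
t=6-9: P3@Q0 runs 3, rem=12, quantum used, demote→Q1. Q0=[P4] Q1=[P1,P2,P3] Q2=[]
t=9-12: P4@Q0 runs 3, rem=10, quantum used, demote→Q1. Q0=[] Q1=[P1,P2,P3,P4] Q2=[]
t=12-18: P1@Q1 runs 6, rem=4, quantum used, demote→Q2. Q0=[] Q1=[P2,P3,P4] Q2=[P1]
t=18-24: P2@Q1 runs 6, rem=2, quantum used, demote→Q2. Q0=[] Q1=[P3,P4] Q2=[P1,P2]
t=24-30: P3@Q1 runs 6, rem=6, quantum used, demote→Q2. Q0=[] Q1=[P4] Q2=[P1,P2,P3]
t=30-36: P4@Q1 runs 6, rem=4, quantum used, demote→Q2. Q0=[] Q1=[] Q2=[P1,P2,P3,P4]
t=36-40: P1@Q2 runs 4, rem=0, completes. Q0=[] Q1=[] Q2=[P2,P3,P4]
t=40-42: P2@Q2 runs 2, rem=0, completes. Q0=[] Q1=[] Q2=[P3,P4]
t=42-48: P3@Q2 runs 6, rem=0, completes. Q0=[] Q1=[] Q2=[P4]
t=48-52: P4@Q2 runs 4, rem=0, completes. Q0=[] Q1=[] Q2=[]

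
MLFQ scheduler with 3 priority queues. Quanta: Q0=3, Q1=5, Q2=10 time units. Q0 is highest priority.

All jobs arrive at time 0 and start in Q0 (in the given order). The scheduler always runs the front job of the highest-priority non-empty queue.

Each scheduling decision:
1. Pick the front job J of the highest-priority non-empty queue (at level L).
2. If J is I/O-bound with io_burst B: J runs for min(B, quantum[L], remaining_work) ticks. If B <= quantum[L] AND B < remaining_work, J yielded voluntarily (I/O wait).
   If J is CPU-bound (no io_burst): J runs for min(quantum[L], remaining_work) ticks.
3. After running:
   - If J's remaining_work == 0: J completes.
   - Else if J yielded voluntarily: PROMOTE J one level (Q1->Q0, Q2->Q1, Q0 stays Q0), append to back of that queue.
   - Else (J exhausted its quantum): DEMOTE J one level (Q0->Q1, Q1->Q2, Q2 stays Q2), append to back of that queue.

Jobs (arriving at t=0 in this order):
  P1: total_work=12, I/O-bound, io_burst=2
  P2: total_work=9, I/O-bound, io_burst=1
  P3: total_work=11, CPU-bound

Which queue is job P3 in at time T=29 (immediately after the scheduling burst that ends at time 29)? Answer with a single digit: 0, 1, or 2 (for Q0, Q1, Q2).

Answer: 2

Derivation:
t=0-2: P1@Q0 runs 2, rem=10, I/O yield, promote→Q0. Q0=[P2,P3,P1] Q1=[] Q2=[]
t=2-3: P2@Q0 runs 1, rem=8, I/O yield, promote→Q0. Q0=[P3,P1,P2] Q1=[] Q2=[]
t=3-6: P3@Q0 runs 3, rem=8, quantum used, demote→Q1. Q0=[P1,P2] Q1=[P3] Q2=[]
t=6-8: P1@Q0 runs 2, rem=8, I/O yield, promote→Q0. Q0=[P2,P1] Q1=[P3] Q2=[]
t=8-9: P2@Q0 runs 1, rem=7, I/O yield, promote→Q0. Q0=[P1,P2] Q1=[P3] Q2=[]
t=9-11: P1@Q0 runs 2, rem=6, I/O yield, promote→Q0. Q0=[P2,P1] Q1=[P3] Q2=[]
t=11-12: P2@Q0 runs 1, rem=6, I/O yield, promote→Q0. Q0=[P1,P2] Q1=[P3] Q2=[]
t=12-14: P1@Q0 runs 2, rem=4, I/O yield, promote→Q0. Q0=[P2,P1] Q1=[P3] Q2=[]
t=14-15: P2@Q0 runs 1, rem=5, I/O yield, promote→Q0. Q0=[P1,P2] Q1=[P3] Q2=[]
t=15-17: P1@Q0 runs 2, rem=2, I/O yield, promote→Q0. Q0=[P2,P1] Q1=[P3] Q2=[]
t=17-18: P2@Q0 runs 1, rem=4, I/O yield, promote→Q0. Q0=[P1,P2] Q1=[P3] Q2=[]
t=18-20: P1@Q0 runs 2, rem=0, completes. Q0=[P2] Q1=[P3] Q2=[]
t=20-21: P2@Q0 runs 1, rem=3, I/O yield, promote→Q0. Q0=[P2] Q1=[P3] Q2=[]
t=21-22: P2@Q0 runs 1, rem=2, I/O yield, promote→Q0. Q0=[P2] Q1=[P3] Q2=[]
t=22-23: P2@Q0 runs 1, rem=1, I/O yield, promote→Q0. Q0=[P2] Q1=[P3] Q2=[]
t=23-24: P2@Q0 runs 1, rem=0, completes. Q0=[] Q1=[P3] Q2=[]
t=24-29: P3@Q1 runs 5, rem=3, quantum used, demote→Q2. Q0=[] Q1=[] Q2=[P3]
t=29-32: P3@Q2 runs 3, rem=0, completes. Q0=[] Q1=[] Q2=[]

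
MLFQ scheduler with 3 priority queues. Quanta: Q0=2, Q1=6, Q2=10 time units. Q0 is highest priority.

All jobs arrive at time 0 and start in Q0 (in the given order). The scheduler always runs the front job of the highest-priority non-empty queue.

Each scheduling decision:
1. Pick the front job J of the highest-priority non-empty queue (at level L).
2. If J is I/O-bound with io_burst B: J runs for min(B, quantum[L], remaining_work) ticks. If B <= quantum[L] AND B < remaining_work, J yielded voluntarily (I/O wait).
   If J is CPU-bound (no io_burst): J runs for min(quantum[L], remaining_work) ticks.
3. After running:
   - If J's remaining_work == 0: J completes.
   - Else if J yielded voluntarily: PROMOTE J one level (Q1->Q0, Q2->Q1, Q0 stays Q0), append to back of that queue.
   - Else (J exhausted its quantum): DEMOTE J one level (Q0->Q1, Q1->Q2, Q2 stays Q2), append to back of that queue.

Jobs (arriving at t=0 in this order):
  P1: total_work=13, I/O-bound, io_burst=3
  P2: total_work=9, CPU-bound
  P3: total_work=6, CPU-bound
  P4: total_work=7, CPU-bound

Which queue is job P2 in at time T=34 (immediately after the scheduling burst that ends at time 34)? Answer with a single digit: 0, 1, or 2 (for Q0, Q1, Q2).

Answer: 2

Derivation:
t=0-2: P1@Q0 runs 2, rem=11, quantum used, demote→Q1. Q0=[P2,P3,P4] Q1=[P1] Q2=[]
t=2-4: P2@Q0 runs 2, rem=7, quantum used, demote→Q1. Q0=[P3,P4] Q1=[P1,P2] Q2=[]
t=4-6: P3@Q0 runs 2, rem=4, quantum used, demote→Q1. Q0=[P4] Q1=[P1,P2,P3] Q2=[]
t=6-8: P4@Q0 runs 2, rem=5, quantum used, demote→Q1. Q0=[] Q1=[P1,P2,P3,P4] Q2=[]
t=8-11: P1@Q1 runs 3, rem=8, I/O yield, promote→Q0. Q0=[P1] Q1=[P2,P3,P4] Q2=[]
t=11-13: P1@Q0 runs 2, rem=6, quantum used, demote→Q1. Q0=[] Q1=[P2,P3,P4,P1] Q2=[]
t=13-19: P2@Q1 runs 6, rem=1, quantum used, demote→Q2. Q0=[] Q1=[P3,P4,P1] Q2=[P2]
t=19-23: P3@Q1 runs 4, rem=0, completes. Q0=[] Q1=[P4,P1] Q2=[P2]
t=23-28: P4@Q1 runs 5, rem=0, completes. Q0=[] Q1=[P1] Q2=[P2]
t=28-31: P1@Q1 runs 3, rem=3, I/O yield, promote→Q0. Q0=[P1] Q1=[] Q2=[P2]
t=31-33: P1@Q0 runs 2, rem=1, quantum used, demote→Q1. Q0=[] Q1=[P1] Q2=[P2]
t=33-34: P1@Q1 runs 1, rem=0, completes. Q0=[] Q1=[] Q2=[P2]
t=34-35: P2@Q2 runs 1, rem=0, completes. Q0=[] Q1=[] Q2=[]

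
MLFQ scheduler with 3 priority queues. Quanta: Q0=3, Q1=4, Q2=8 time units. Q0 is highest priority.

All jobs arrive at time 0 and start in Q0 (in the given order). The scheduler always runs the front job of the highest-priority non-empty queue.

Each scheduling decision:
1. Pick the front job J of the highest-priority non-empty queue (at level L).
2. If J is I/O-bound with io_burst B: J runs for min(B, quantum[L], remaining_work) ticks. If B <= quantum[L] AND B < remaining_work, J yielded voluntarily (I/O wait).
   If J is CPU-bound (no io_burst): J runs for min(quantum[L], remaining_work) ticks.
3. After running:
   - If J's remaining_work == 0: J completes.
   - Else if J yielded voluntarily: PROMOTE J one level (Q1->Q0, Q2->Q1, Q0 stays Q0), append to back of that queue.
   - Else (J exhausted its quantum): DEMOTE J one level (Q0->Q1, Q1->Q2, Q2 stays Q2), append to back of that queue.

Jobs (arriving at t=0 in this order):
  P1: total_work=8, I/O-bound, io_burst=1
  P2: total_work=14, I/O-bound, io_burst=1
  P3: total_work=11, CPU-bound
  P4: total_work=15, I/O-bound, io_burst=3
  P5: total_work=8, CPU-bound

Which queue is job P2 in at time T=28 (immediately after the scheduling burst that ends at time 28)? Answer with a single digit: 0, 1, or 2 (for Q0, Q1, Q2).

Answer: 0

Derivation:
t=0-1: P1@Q0 runs 1, rem=7, I/O yield, promote→Q0. Q0=[P2,P3,P4,P5,P1] Q1=[] Q2=[]
t=1-2: P2@Q0 runs 1, rem=13, I/O yield, promote→Q0. Q0=[P3,P4,P5,P1,P2] Q1=[] Q2=[]
t=2-5: P3@Q0 runs 3, rem=8, quantum used, demote→Q1. Q0=[P4,P5,P1,P2] Q1=[P3] Q2=[]
t=5-8: P4@Q0 runs 3, rem=12, I/O yield, promote→Q0. Q0=[P5,P1,P2,P4] Q1=[P3] Q2=[]
t=8-11: P5@Q0 runs 3, rem=5, quantum used, demote→Q1. Q0=[P1,P2,P4] Q1=[P3,P5] Q2=[]
t=11-12: P1@Q0 runs 1, rem=6, I/O yield, promote→Q0. Q0=[P2,P4,P1] Q1=[P3,P5] Q2=[]
t=12-13: P2@Q0 runs 1, rem=12, I/O yield, promote→Q0. Q0=[P4,P1,P2] Q1=[P3,P5] Q2=[]
t=13-16: P4@Q0 runs 3, rem=9, I/O yield, promote→Q0. Q0=[P1,P2,P4] Q1=[P3,P5] Q2=[]
t=16-17: P1@Q0 runs 1, rem=5, I/O yield, promote→Q0. Q0=[P2,P4,P1] Q1=[P3,P5] Q2=[]
t=17-18: P2@Q0 runs 1, rem=11, I/O yield, promote→Q0. Q0=[P4,P1,P2] Q1=[P3,P5] Q2=[]
t=18-21: P4@Q0 runs 3, rem=6, I/O yield, promote→Q0. Q0=[P1,P2,P4] Q1=[P3,P5] Q2=[]
t=21-22: P1@Q0 runs 1, rem=4, I/O yield, promote→Q0. Q0=[P2,P4,P1] Q1=[P3,P5] Q2=[]
t=22-23: P2@Q0 runs 1, rem=10, I/O yield, promote→Q0. Q0=[P4,P1,P2] Q1=[P3,P5] Q2=[]
t=23-26: P4@Q0 runs 3, rem=3, I/O yield, promote→Q0. Q0=[P1,P2,P4] Q1=[P3,P5] Q2=[]
t=26-27: P1@Q0 runs 1, rem=3, I/O yield, promote→Q0. Q0=[P2,P4,P1] Q1=[P3,P5] Q2=[]
t=27-28: P2@Q0 runs 1, rem=9, I/O yield, promote→Q0. Q0=[P4,P1,P2] Q1=[P3,P5] Q2=[]
t=28-31: P4@Q0 runs 3, rem=0, completes. Q0=[P1,P2] Q1=[P3,P5] Q2=[]
t=31-32: P1@Q0 runs 1, rem=2, I/O yield, promote→Q0. Q0=[P2,P1] Q1=[P3,P5] Q2=[]
t=32-33: P2@Q0 runs 1, rem=8, I/O yield, promote→Q0. Q0=[P1,P2] Q1=[P3,P5] Q2=[]
t=33-34: P1@Q0 runs 1, rem=1, I/O yield, promote→Q0. Q0=[P2,P1] Q1=[P3,P5] Q2=[]
t=34-35: P2@Q0 runs 1, rem=7, I/O yield, promote→Q0. Q0=[P1,P2] Q1=[P3,P5] Q2=[]
t=35-36: P1@Q0 runs 1, rem=0, completes. Q0=[P2] Q1=[P3,P5] Q2=[]
t=36-37: P2@Q0 runs 1, rem=6, I/O yield, promote→Q0. Q0=[P2] Q1=[P3,P5] Q2=[]
t=37-38: P2@Q0 runs 1, rem=5, I/O yield, promote→Q0. Q0=[P2] Q1=[P3,P5] Q2=[]
t=38-39: P2@Q0 runs 1, rem=4, I/O yield, promote→Q0. Q0=[P2] Q1=[P3,P5] Q2=[]
t=39-40: P2@Q0 runs 1, rem=3, I/O yield, promote→Q0. Q0=[P2] Q1=[P3,P5] Q2=[]
t=40-41: P2@Q0 runs 1, rem=2, I/O yield, promote→Q0. Q0=[P2] Q1=[P3,P5] Q2=[]
t=41-42: P2@Q0 runs 1, rem=1, I/O yield, promote→Q0. Q0=[P2] Q1=[P3,P5] Q2=[]
t=42-43: P2@Q0 runs 1, rem=0, completes. Q0=[] Q1=[P3,P5] Q2=[]
t=43-47: P3@Q1 runs 4, rem=4, quantum used, demote→Q2. Q0=[] Q1=[P5] Q2=[P3]
t=47-51: P5@Q1 runs 4, rem=1, quantum used, demote→Q2. Q0=[] Q1=[] Q2=[P3,P5]
t=51-55: P3@Q2 runs 4, rem=0, completes. Q0=[] Q1=[] Q2=[P5]
t=55-56: P5@Q2 runs 1, rem=0, completes. Q0=[] Q1=[] Q2=[]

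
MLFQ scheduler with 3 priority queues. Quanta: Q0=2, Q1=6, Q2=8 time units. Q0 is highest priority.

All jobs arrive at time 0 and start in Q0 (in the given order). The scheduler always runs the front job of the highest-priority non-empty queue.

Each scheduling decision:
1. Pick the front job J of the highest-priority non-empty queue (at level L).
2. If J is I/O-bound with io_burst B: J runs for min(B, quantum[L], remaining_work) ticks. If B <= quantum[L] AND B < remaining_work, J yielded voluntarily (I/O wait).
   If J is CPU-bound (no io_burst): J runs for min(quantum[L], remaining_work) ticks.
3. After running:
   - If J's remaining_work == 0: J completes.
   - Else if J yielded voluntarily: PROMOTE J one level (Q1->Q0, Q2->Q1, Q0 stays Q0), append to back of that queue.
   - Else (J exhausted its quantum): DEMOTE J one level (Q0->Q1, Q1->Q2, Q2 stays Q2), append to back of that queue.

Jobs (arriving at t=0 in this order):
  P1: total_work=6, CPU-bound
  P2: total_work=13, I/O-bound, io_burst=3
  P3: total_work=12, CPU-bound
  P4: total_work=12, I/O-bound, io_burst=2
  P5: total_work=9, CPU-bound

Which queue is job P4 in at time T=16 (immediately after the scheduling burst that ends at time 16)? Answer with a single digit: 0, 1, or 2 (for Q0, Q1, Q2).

t=0-2: P1@Q0 runs 2, rem=4, quantum used, demote→Q1. Q0=[P2,P3,P4,P5] Q1=[P1] Q2=[]
t=2-4: P2@Q0 runs 2, rem=11, quantum used, demote→Q1. Q0=[P3,P4,P5] Q1=[P1,P2] Q2=[]
t=4-6: P3@Q0 runs 2, rem=10, quantum used, demote→Q1. Q0=[P4,P5] Q1=[P1,P2,P3] Q2=[]
t=6-8: P4@Q0 runs 2, rem=10, I/O yield, promote→Q0. Q0=[P5,P4] Q1=[P1,P2,P3] Q2=[]
t=8-10: P5@Q0 runs 2, rem=7, quantum used, demote→Q1. Q0=[P4] Q1=[P1,P2,P3,P5] Q2=[]
t=10-12: P4@Q0 runs 2, rem=8, I/O yield, promote→Q0. Q0=[P4] Q1=[P1,P2,P3,P5] Q2=[]
t=12-14: P4@Q0 runs 2, rem=6, I/O yield, promote→Q0. Q0=[P4] Q1=[P1,P2,P3,P5] Q2=[]
t=14-16: P4@Q0 runs 2, rem=4, I/O yield, promote→Q0. Q0=[P4] Q1=[P1,P2,P3,P5] Q2=[]
t=16-18: P4@Q0 runs 2, rem=2, I/O yield, promote→Q0. Q0=[P4] Q1=[P1,P2,P3,P5] Q2=[]
t=18-20: P4@Q0 runs 2, rem=0, completes. Q0=[] Q1=[P1,P2,P3,P5] Q2=[]
t=20-24: P1@Q1 runs 4, rem=0, completes. Q0=[] Q1=[P2,P3,P5] Q2=[]
t=24-27: P2@Q1 runs 3, rem=8, I/O yield, promote→Q0. Q0=[P2] Q1=[P3,P5] Q2=[]
t=27-29: P2@Q0 runs 2, rem=6, quantum used, demote→Q1. Q0=[] Q1=[P3,P5,P2] Q2=[]
t=29-35: P3@Q1 runs 6, rem=4, quantum used, demote→Q2. Q0=[] Q1=[P5,P2] Q2=[P3]
t=35-41: P5@Q1 runs 6, rem=1, quantum used, demote→Q2. Q0=[] Q1=[P2] Q2=[P3,P5]
t=41-44: P2@Q1 runs 3, rem=3, I/O yield, promote→Q0. Q0=[P2] Q1=[] Q2=[P3,P5]
t=44-46: P2@Q0 runs 2, rem=1, quantum used, demote→Q1. Q0=[] Q1=[P2] Q2=[P3,P5]
t=46-47: P2@Q1 runs 1, rem=0, completes. Q0=[] Q1=[] Q2=[P3,P5]
t=47-51: P3@Q2 runs 4, rem=0, completes. Q0=[] Q1=[] Q2=[P5]
t=51-52: P5@Q2 runs 1, rem=0, completes. Q0=[] Q1=[] Q2=[]

Answer: 0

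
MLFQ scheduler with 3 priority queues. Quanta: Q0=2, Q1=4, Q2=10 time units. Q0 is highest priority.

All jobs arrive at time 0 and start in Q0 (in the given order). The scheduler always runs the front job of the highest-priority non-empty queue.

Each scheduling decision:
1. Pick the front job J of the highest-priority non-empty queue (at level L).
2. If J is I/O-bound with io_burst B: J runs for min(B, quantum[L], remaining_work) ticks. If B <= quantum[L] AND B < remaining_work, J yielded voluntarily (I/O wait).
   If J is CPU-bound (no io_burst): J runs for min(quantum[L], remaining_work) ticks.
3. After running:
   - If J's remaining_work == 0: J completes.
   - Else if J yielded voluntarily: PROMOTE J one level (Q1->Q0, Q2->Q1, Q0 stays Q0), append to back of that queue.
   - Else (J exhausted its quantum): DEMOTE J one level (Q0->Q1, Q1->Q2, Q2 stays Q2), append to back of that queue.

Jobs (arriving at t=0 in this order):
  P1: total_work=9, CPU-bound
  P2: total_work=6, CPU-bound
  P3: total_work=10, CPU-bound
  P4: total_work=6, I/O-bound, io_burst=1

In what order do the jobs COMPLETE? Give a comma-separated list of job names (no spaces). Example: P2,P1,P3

Answer: P4,P2,P1,P3

Derivation:
t=0-2: P1@Q0 runs 2, rem=7, quantum used, demote→Q1. Q0=[P2,P3,P4] Q1=[P1] Q2=[]
t=2-4: P2@Q0 runs 2, rem=4, quantum used, demote→Q1. Q0=[P3,P4] Q1=[P1,P2] Q2=[]
t=4-6: P3@Q0 runs 2, rem=8, quantum used, demote→Q1. Q0=[P4] Q1=[P1,P2,P3] Q2=[]
t=6-7: P4@Q0 runs 1, rem=5, I/O yield, promote→Q0. Q0=[P4] Q1=[P1,P2,P3] Q2=[]
t=7-8: P4@Q0 runs 1, rem=4, I/O yield, promote→Q0. Q0=[P4] Q1=[P1,P2,P3] Q2=[]
t=8-9: P4@Q0 runs 1, rem=3, I/O yield, promote→Q0. Q0=[P4] Q1=[P1,P2,P3] Q2=[]
t=9-10: P4@Q0 runs 1, rem=2, I/O yield, promote→Q0. Q0=[P4] Q1=[P1,P2,P3] Q2=[]
t=10-11: P4@Q0 runs 1, rem=1, I/O yield, promote→Q0. Q0=[P4] Q1=[P1,P2,P3] Q2=[]
t=11-12: P4@Q0 runs 1, rem=0, completes. Q0=[] Q1=[P1,P2,P3] Q2=[]
t=12-16: P1@Q1 runs 4, rem=3, quantum used, demote→Q2. Q0=[] Q1=[P2,P3] Q2=[P1]
t=16-20: P2@Q1 runs 4, rem=0, completes. Q0=[] Q1=[P3] Q2=[P1]
t=20-24: P3@Q1 runs 4, rem=4, quantum used, demote→Q2. Q0=[] Q1=[] Q2=[P1,P3]
t=24-27: P1@Q2 runs 3, rem=0, completes. Q0=[] Q1=[] Q2=[P3]
t=27-31: P3@Q2 runs 4, rem=0, completes. Q0=[] Q1=[] Q2=[]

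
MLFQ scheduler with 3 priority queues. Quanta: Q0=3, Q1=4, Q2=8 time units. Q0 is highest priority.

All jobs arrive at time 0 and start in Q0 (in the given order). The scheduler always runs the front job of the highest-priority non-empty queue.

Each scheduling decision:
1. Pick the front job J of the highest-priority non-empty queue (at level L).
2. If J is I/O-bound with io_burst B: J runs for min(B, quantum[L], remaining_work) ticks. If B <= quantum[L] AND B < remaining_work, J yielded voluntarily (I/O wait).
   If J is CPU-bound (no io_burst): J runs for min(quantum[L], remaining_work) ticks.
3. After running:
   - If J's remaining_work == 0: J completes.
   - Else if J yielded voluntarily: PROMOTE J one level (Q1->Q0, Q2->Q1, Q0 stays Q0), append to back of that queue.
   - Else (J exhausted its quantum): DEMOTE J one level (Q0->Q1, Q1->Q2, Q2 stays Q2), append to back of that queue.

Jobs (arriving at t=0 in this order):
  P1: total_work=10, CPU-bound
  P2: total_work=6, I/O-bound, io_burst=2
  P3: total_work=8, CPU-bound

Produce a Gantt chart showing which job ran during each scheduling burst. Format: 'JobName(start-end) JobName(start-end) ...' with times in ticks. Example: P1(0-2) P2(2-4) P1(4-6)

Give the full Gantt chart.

t=0-3: P1@Q0 runs 3, rem=7, quantum used, demote→Q1. Q0=[P2,P3] Q1=[P1] Q2=[]
t=3-5: P2@Q0 runs 2, rem=4, I/O yield, promote→Q0. Q0=[P3,P2] Q1=[P1] Q2=[]
t=5-8: P3@Q0 runs 3, rem=5, quantum used, demote→Q1. Q0=[P2] Q1=[P1,P3] Q2=[]
t=8-10: P2@Q0 runs 2, rem=2, I/O yield, promote→Q0. Q0=[P2] Q1=[P1,P3] Q2=[]
t=10-12: P2@Q0 runs 2, rem=0, completes. Q0=[] Q1=[P1,P3] Q2=[]
t=12-16: P1@Q1 runs 4, rem=3, quantum used, demote→Q2. Q0=[] Q1=[P3] Q2=[P1]
t=16-20: P3@Q1 runs 4, rem=1, quantum used, demote→Q2. Q0=[] Q1=[] Q2=[P1,P3]
t=20-23: P1@Q2 runs 3, rem=0, completes. Q0=[] Q1=[] Q2=[P3]
t=23-24: P3@Q2 runs 1, rem=0, completes. Q0=[] Q1=[] Q2=[]

Answer: P1(0-3) P2(3-5) P3(5-8) P2(8-10) P2(10-12) P1(12-16) P3(16-20) P1(20-23) P3(23-24)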